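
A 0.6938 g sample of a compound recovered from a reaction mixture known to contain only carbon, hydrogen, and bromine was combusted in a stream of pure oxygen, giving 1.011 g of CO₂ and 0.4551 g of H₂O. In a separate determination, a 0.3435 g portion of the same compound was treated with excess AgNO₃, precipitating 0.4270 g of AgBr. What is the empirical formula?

C5H11Br

mol C = 1.011 g CO₂ ÷ 44.009 g/mol = 0.022973 mol
mol H = 2 × 0.4551 g H₂O ÷ 18.015 g/mol = 0.050525 mol
From the AgBr data: mol Br per gram of compound = (0.4270 ÷ 187.772) ÷ 0.3435 = 0.0066202 mol/g, so in the 0.6938 g combustion sample mol Br = 0.0045931 mol
Divide by the smallest (0.0045931 mol): C 5.002, H 11.000, Br 1.000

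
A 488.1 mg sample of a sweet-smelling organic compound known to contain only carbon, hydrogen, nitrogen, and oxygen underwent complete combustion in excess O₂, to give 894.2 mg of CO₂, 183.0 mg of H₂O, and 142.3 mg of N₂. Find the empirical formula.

mol C = 0.8942 g CO₂ ÷ 44.009 g/mol = 0.020319 mol
mol H = 2 × 0.1830 g H₂O ÷ 18.015 g/mol = 0.020316 mol
mol N = 2 × 0.1423 g N₂ ÷ 28.014 g/mol = 0.010159 mol
mass O = 0.4881 − (0.24405 + 0.020479 + 0.14230) = 0.081275 g → mol O = 0.081275 ÷ 15.999 = 0.0050800 mol
Divide by the smallest (0.0050800 mol): C 4.000, H 3.999, N 2.000, O 1.000

C4H4N2O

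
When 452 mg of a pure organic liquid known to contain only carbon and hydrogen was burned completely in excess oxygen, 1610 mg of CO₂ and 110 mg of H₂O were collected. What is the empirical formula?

mol C = 1.61 g CO₂ ÷ 44.009 g/mol = 0.03658 mol
mol H = 2 × 0.110 g H₂O ÷ 18.015 g/mol = 0.01221 mol
Divide by the smallest (0.01221 mol): C 2.996, H 1.000

C3H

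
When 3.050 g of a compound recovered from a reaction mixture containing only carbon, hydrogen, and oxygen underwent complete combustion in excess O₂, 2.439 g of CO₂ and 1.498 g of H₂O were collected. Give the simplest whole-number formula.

mol C = 2.439 g CO₂ ÷ 44.009 g/mol = 0.055420 mol
mol H = 2 × 1.498 g H₂O ÷ 18.015 g/mol = 0.16631 mol
mass O = 3.050 − (0.66566 + 0.16764) = 2.2167 g → mol O = 2.2167 ÷ 15.999 = 0.13855 mol
Divide by the smallest (0.055420 mol): C 1.000, H 3.001, O 2.500
Multiplying each by 2 gives whole numbers: C 2.00, H 6.00, O 5.00

C2H6O5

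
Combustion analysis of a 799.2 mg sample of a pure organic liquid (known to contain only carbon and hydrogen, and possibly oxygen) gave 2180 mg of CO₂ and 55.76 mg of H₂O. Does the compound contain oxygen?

yes

mol C = 2.180 g CO₂ ÷ 44.009 g/mol = 0.049535 mol
mol H = 2 × 0.05576 g H₂O ÷ 18.015 g/mol = 0.0061904 mol
C and H account for only 0.60121 g of the 0.7992 g sample; the remaining 0.19799 g must be oxygen.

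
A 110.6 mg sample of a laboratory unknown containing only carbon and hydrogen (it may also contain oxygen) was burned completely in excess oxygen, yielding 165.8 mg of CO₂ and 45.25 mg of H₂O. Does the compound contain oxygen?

yes

mol C = 0.1658 g CO₂ ÷ 44.009 g/mol = 0.0037674 mol
mol H = 2 × 0.04525 g H₂O ÷ 18.015 g/mol = 0.0050236 mol
C and H account for only 0.050314 g of the 0.1106 g sample; the remaining 0.060286 g must be oxygen.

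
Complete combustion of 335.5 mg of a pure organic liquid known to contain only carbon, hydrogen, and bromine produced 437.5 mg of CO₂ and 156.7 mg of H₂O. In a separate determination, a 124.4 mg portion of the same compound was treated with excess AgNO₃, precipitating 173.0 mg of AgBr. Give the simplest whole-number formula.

mol C = 0.4375 g CO₂ ÷ 44.009 g/mol = 0.0099411 mol
mol H = 2 × 0.1567 g H₂O ÷ 18.015 g/mol = 0.017397 mol
From the AgBr data: mol Br per gram of compound = (0.1730 ÷ 187.772) ÷ 0.1244 = 0.0074062 mol/g, so in the 0.3355 g combustion sample mol Br = 0.0024848 mol
Divide by the smallest (0.0024848 mol): C 4.001, H 7.001, Br 1.000

C4H7Br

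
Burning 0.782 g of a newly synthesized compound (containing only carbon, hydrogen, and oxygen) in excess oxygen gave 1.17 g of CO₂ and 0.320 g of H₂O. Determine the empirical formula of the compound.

C3H4O3

mol C = 1.17 g CO₂ ÷ 44.009 g/mol = 0.02659 mol
mol H = 2 × 0.320 g H₂O ÷ 18.015 g/mol = 0.03553 mol
mass O = 0.782 − (0.3193 + 0.03581) = 0.4269 g → mol O = 0.4269 ÷ 15.999 = 0.02668 mol
Divide by the smallest (0.02659 mol): C 1.000, H 1.336, O 1.004
Multiplying each by 3 gives whole numbers: C 3.00, H 4.01, O 3.01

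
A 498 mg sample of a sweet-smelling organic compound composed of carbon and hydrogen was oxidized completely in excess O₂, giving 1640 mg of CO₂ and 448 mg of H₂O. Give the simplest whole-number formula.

mol C = 1.64 g CO₂ ÷ 44.009 g/mol = 0.03727 mol
mol H = 2 × 0.448 g H₂O ÷ 18.015 g/mol = 0.04974 mol
Divide by the smallest (0.03727 mol): C 1.000, H 1.335
Multiplying each by 3 gives whole numbers: C 3.00, H 4.00

C3H4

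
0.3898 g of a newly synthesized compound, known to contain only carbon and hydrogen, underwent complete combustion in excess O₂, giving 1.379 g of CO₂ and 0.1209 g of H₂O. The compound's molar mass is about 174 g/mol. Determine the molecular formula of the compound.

mol C = 1.379 g CO₂ ÷ 44.009 g/mol = 0.031334 mol
mol H = 2 × 0.1209 g H₂O ÷ 18.015 g/mol = 0.013422 mol
Divide by the smallest (0.013422 mol): C 2.335, H 1.000
Multiplying each by 3 gives whole numbers: C 7.00, H 3.00
Empirical formula: C7H3
Empirical-formula mass = 87.10 g/mol; 174 ÷ 87.10 ≈ 2, so the molecular formula is C14H6.

C14H6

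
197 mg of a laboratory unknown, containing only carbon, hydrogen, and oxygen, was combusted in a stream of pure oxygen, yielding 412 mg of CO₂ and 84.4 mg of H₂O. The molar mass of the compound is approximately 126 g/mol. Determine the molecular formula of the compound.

C6H6O3

mol C = 0.412 g CO₂ ÷ 44.009 g/mol = 0.009362 mol
mol H = 2 × 0.0844 g H₂O ÷ 18.015 g/mol = 0.009370 mol
mass O = 0.197 − (0.1124 + 0.009445) = 0.07511 g → mol O = 0.07511 ÷ 15.999 = 0.004695 mol
Divide by the smallest (0.004695 mol): C 1.994, H 1.996, O 1.000
Empirical formula: C2H2O
Empirical-formula mass = 42.04 g/mol; 126 ÷ 42.04 ≈ 3, so the molecular formula is C6H6O3.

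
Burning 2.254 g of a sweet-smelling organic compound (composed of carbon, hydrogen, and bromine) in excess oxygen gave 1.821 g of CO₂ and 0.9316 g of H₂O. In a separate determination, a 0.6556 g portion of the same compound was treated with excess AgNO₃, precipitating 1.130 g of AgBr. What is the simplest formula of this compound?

mol C = 1.821 g CO₂ ÷ 44.009 g/mol = 0.041378 mol
mol H = 2 × 0.9316 g H₂O ÷ 18.015 g/mol = 0.10342 mol
From the AgBr data: mol Br per gram of compound = (1.130 ÷ 187.772) ÷ 0.6556 = 0.0091793 mol/g, so in the 2.254 g combustion sample mol Br = 0.020690 mol
Divide by the smallest (0.020690 mol): C 2.000, H 4.999, Br 1.000

C2H5Br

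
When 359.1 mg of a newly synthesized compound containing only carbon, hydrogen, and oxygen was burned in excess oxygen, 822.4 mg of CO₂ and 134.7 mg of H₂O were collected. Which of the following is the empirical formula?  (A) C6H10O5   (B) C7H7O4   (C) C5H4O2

(C) C5H4O2

mol C = 0.8224 g CO₂ ÷ 44.009 g/mol = 0.018687 mol
mol H = 2 × 0.1347 g H₂O ÷ 18.015 g/mol = 0.014954 mol
mass O = 0.3591 − (0.22445 + 0.015074) = 0.11958 g → mol O = 0.11958 ÷ 15.999 = 0.0074739 mol
Divide by the smallest (0.0074739 mol): C 2.500, H 2.001, O 1.000
Multiplying each by 2 gives whole numbers: C 5.00, H 4.00, O 2.00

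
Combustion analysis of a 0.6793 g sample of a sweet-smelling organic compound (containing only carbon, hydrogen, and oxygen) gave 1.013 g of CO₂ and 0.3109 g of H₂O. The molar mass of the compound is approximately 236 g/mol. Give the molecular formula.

mol C = 1.013 g CO₂ ÷ 44.009 g/mol = 0.023018 mol
mol H = 2 × 0.3109 g H₂O ÷ 18.015 g/mol = 0.034516 mol
mass O = 0.6793 − (0.27647 + 0.034792) = 0.36804 g → mol O = 0.36804 ÷ 15.999 = 0.023004 mol
Divide by the smallest (0.023004 mol): C 1.001, H 1.500, O 1.000
Multiplying each by 2 gives whole numbers: C 2.00, H 3.00, O 2.00
Empirical formula: C2H3O2
Empirical-formula mass = 59.04 g/mol; 236 ÷ 59.04 ≈ 4, so the molecular formula is C8H12O8.

C8H12O8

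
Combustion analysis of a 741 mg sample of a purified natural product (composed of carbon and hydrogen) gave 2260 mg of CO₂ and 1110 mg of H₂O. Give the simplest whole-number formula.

mol C = 2.26 g CO₂ ÷ 44.009 g/mol = 0.05135 mol
mol H = 2 × 1.11 g H₂O ÷ 18.015 g/mol = 0.1232 mol
Divide by the smallest (0.05135 mol): C 1.000, H 2.400
Multiplying each by 5 gives whole numbers: C 5.00, H 12.00

C5H12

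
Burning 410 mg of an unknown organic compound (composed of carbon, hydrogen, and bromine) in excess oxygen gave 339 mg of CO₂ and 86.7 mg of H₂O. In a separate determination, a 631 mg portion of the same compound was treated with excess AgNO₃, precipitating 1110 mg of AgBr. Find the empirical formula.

mol C = 0.339 g CO₂ ÷ 44.009 g/mol = 0.007703 mol
mol H = 2 × 0.0867 g H₂O ÷ 18.015 g/mol = 0.009625 mol
From the AgBr data: mol Br per gram of compound = (1.11 ÷ 187.772) ÷ 0.631 = 0.009368 mol/g, so in the 0.410 g combustion sample mol Br = 0.003841 mol
Divide by the smallest (0.003841 mol): C 2.005, H 2.506, Br 1.000
Multiplying each by 2 gives whole numbers: C 4.01, H 5.01, Br 2.00

C4H5Br2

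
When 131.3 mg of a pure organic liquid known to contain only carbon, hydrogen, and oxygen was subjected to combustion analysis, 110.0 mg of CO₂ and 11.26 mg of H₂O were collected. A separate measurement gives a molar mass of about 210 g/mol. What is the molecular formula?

C4H2O10

mol C = 0.1100 g CO₂ ÷ 44.009 g/mol = 0.0024995 mol
mol H = 2 × 0.01126 g H₂O ÷ 18.015 g/mol = 0.0012501 mol
mass O = 0.1313 − (0.030021 + 0.0012601) = 0.10002 g → mol O = 0.10002 ÷ 15.999 = 0.0062516 mol
Divide by the smallest (0.0012501 mol): C 1.999, H 1.000, O 5.001
Empirical formula: C2HO5
Empirical-formula mass = 105.03 g/mol; 210 ÷ 105.03 ≈ 2, so the molecular formula is C4H2O10.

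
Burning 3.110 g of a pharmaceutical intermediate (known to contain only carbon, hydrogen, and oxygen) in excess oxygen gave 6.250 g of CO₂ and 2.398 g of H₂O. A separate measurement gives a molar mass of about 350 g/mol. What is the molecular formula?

mol C = 6.250 g CO₂ ÷ 44.009 g/mol = 0.14202 mol
mol H = 2 × 2.398 g H₂O ÷ 18.015 g/mol = 0.26622 mol
mass O = 3.110 − (1.7058 + 0.26835) = 1.1359 g → mol O = 1.1359 ÷ 15.999 = 0.070997 mol
Divide by the smallest (0.070997 mol): C 2.000, H 3.750, O 1.000
Multiplying each by 4 gives whole numbers: C 8.00, H 15.00, O 4.00
Empirical formula: C8H15O4
Empirical-formula mass = 175.20 g/mol; 350 ÷ 175.20 ≈ 2, so the molecular formula is C16H30O8.

C16H30O8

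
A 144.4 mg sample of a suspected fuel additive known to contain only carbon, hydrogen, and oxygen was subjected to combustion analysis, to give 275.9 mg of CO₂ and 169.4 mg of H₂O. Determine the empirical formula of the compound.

mol C = 0.2759 g CO₂ ÷ 44.009 g/mol = 0.0062692 mol
mol H = 2 × 0.1694 g H₂O ÷ 18.015 g/mol = 0.018807 mol
mass O = 0.1444 − (0.075299 + 0.018957) = 0.050144 g → mol O = 0.050144 ÷ 15.999 = 0.0031342 mol
Divide by the smallest (0.0031342 mol): C 2.000, H 6.000, O 1.000

C2H6O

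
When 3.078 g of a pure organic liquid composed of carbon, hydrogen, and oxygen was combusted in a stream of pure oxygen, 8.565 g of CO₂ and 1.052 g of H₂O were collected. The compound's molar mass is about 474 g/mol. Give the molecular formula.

mol C = 8.565 g CO₂ ÷ 44.009 g/mol = 0.19462 mol
mol H = 2 × 1.052 g H₂O ÷ 18.015 g/mol = 0.11679 mol
mass O = 3.078 − (2.3376 + 0.11773) = 0.62270 g → mol O = 0.62270 ÷ 15.999 = 0.038921 mol
Divide by the smallest (0.038921 mol): C 5.000, H 3.001, O 1.000
Empirical formula: C5H3O
Empirical-formula mass = 79.08 g/mol; 474 ÷ 79.08 ≈ 6, so the molecular formula is C30H18O6.

C30H18O6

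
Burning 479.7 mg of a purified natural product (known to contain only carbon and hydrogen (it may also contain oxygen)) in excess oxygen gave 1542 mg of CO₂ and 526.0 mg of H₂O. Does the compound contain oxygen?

mol C = 1.542 g CO₂ ÷ 44.009 g/mol = 0.035038 mol
mol H = 2 × 0.5260 g H₂O ÷ 18.015 g/mol = 0.058396 mol
C and H together account for 0.47971 g — essentially the entire 0.4797 g sample — so the compound contains no oxygen.

no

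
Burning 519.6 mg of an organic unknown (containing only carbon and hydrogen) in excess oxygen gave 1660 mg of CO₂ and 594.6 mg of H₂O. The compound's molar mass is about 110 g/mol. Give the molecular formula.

C8H14

mol C = 1.660 g CO₂ ÷ 44.009 g/mol = 0.037720 mol
mol H = 2 × 0.5946 g H₂O ÷ 18.015 g/mol = 0.066012 mol
Divide by the smallest (0.037720 mol): C 1.000, H 1.750
Multiplying each by 4 gives whole numbers: C 4.00, H 7.00
Empirical formula: C4H7
Empirical-formula mass = 55.10 g/mol; 110 ÷ 55.10 ≈ 2, so the molecular formula is C8H14.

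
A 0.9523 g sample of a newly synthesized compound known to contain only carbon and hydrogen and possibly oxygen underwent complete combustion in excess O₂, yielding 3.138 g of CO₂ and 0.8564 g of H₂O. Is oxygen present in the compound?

no

mol C = 3.138 g CO₂ ÷ 44.009 g/mol = 0.071304 mol
mol H = 2 × 0.8564 g H₂O ÷ 18.015 g/mol = 0.095076 mol
C and H together account for 0.95226 g — essentially the entire 0.9523 g sample — so the compound contains no oxygen.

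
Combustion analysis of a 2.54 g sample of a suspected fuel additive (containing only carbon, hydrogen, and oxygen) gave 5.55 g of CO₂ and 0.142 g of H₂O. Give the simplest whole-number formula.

C8HO4

mol C = 5.55 g CO₂ ÷ 44.009 g/mol = 0.1261 mol
mol H = 2 × 0.142 g H₂O ÷ 18.015 g/mol = 0.01576 mol
mass O = 2.54 − (1.515 + 0.01589) = 1.009 g → mol O = 1.009 ÷ 15.999 = 0.06309 mol
Divide by the smallest (0.01576 mol): C 8.000, H 1.000, O 4.002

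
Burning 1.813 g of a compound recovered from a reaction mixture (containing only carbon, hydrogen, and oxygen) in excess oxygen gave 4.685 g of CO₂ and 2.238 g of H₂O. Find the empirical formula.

C6H14O

mol C = 4.685 g CO₂ ÷ 44.009 g/mol = 0.10646 mol
mol H = 2 × 2.238 g H₂O ÷ 18.015 g/mol = 0.24846 mol
mass O = 1.813 − (1.2786 + 0.25045) = 0.28392 g → mol O = 0.28392 ÷ 15.999 = 0.017746 mol
Divide by the smallest (0.017746 mol): C 5.999, H 14.001, O 1.000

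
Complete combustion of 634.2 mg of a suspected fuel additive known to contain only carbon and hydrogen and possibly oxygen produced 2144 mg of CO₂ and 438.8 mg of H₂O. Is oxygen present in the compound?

no

mol C = 2.144 g CO₂ ÷ 44.009 g/mol = 0.048717 mol
mol H = 2 × 0.4388 g H₂O ÷ 18.015 g/mol = 0.048715 mol
C and H together account for 0.63425 g — essentially the entire 0.6342 g sample — so the compound contains no oxygen.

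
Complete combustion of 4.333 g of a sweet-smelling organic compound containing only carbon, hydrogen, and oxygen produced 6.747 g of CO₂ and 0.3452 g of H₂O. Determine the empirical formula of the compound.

mol C = 6.747 g CO₂ ÷ 44.009 g/mol = 0.15331 mol
mol H = 2 × 0.3452 g H₂O ÷ 18.015 g/mol = 0.038324 mol
mass O = 4.333 − (1.8414 + 0.038630) = 2.4530 g → mol O = 2.4530 ÷ 15.999 = 0.15332 mol
Divide by the smallest (0.038324 mol): C 4.000, H 1.000, O 4.001

C4HO4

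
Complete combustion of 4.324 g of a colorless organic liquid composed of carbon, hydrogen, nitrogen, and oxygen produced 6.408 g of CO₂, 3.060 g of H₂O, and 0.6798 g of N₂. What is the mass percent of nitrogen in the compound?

15.72%

mol C = 6.408 g CO₂ ÷ 44.009 g/mol = 0.14561 mol
mol H = 2 × 3.060 g H₂O ÷ 18.015 g/mol = 0.33972 mol
mol N = 2 × 0.6798 g N₂ ÷ 28.014 g/mol = 0.048533 mol
mass O = 4.324 − (1.7489 + 0.34243 + 0.67980) = 1.5529 g → mol O = 1.5529 ÷ 15.999 = 0.097061 mol
mass % N = 0.67980 g ÷ 4.324 g × 100%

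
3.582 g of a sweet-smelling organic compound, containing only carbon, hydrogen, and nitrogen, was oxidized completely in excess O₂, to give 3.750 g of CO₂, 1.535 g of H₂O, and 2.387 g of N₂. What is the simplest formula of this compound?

mol C = 3.750 g CO₂ ÷ 44.009 g/mol = 0.085210 mol
mol H = 2 × 1.535 g H₂O ÷ 18.015 g/mol = 0.17041 mol
mol N = 2 × 2.387 g N₂ ÷ 28.014 g/mol = 0.17041 mol
Divide by the smallest (0.085210 mol): C 1.000, H 2.000, N 2.000

CH2N2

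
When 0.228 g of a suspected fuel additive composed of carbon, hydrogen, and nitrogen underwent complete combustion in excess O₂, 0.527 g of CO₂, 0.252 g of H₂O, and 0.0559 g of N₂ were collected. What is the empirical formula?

mol C = 0.527 g CO₂ ÷ 44.009 g/mol = 0.01197 mol
mol H = 2 × 0.252 g H₂O ÷ 18.015 g/mol = 0.02798 mol
mol N = 2 × 0.0559 g N₂ ÷ 28.014 g/mol = 0.003991 mol
Divide by the smallest (0.003991 mol): C 3.001, H 7.010, N 1.000

C3H7N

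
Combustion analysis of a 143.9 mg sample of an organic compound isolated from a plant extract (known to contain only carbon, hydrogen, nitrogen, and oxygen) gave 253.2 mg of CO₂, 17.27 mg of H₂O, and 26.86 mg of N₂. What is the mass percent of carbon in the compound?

mol C = 0.2532 g CO₂ ÷ 44.009 g/mol = 0.0057534 mol
mol H = 2 × 0.01727 g H₂O ÷ 18.015 g/mol = 0.0019173 mol
mol N = 2 × 0.02686 g N₂ ÷ 28.014 g/mol = 0.0019176 mol
mass O = 0.1439 − (0.069104 + 0.0019326 + 0.026860) = 0.046004 g → mol O = 0.046004 ÷ 15.999 = 0.0028754 mol
mass % C = 0.069104 g ÷ 0.1439 g × 100%

48.02%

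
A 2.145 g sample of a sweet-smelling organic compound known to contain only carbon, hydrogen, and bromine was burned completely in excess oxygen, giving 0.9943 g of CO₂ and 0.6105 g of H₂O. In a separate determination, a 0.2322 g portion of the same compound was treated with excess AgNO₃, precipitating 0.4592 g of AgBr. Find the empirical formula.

mol C = 0.9943 g CO₂ ÷ 44.009 g/mol = 0.022593 mol
mol H = 2 × 0.6105 g H₂O ÷ 18.015 g/mol = 0.067777 mol
From the AgBr data: mol Br per gram of compound = (0.4592 ÷ 187.772) ÷ 0.2322 = 0.010532 mol/g, so in the 2.145 g combustion sample mol Br = 0.022591 mol
Divide by the smallest (0.022591 mol): C 1.000, H 3.000, Br 1.000

CH3Br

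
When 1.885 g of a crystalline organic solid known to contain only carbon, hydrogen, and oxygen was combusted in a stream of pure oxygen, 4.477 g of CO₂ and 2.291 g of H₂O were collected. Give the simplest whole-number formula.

C4H10O

mol C = 4.477 g CO₂ ÷ 44.009 g/mol = 0.10173 mol
mol H = 2 × 2.291 g H₂O ÷ 18.015 g/mol = 0.25434 mol
mass O = 1.885 − (1.2219 + 0.25638) = 0.40675 g → mol O = 0.40675 ÷ 15.999 = 0.025424 mol
Divide by the smallest (0.025424 mol): C 4.001, H 10.004, O 1.000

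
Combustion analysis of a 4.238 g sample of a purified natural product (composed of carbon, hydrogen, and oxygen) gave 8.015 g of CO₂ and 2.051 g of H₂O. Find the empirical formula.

mol C = 8.015 g CO₂ ÷ 44.009 g/mol = 0.18212 mol
mol H = 2 × 2.051 g H₂O ÷ 18.015 g/mol = 0.22770 mol
mass O = 4.238 − (2.1875 + 0.22952) = 1.8210 g → mol O = 1.8210 ÷ 15.999 = 0.11382 mol
Divide by the smallest (0.11382 mol): C 1.600, H 2.001, O 1.000
Multiplying each by 5 gives whole numbers: C 8.00, H 10.00, O 5.00

C8H10O5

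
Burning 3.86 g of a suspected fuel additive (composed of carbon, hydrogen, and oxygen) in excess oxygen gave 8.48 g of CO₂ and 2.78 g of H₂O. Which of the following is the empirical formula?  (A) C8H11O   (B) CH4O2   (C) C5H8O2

(C) C5H8O2

mol C = 8.48 g CO₂ ÷ 44.009 g/mol = 0.1927 mol
mol H = 2 × 2.78 g H₂O ÷ 18.015 g/mol = 0.3086 mol
mass O = 3.86 − (2.314 + 0.3111) = 1.235 g → mol O = 1.235 ÷ 15.999 = 0.07716 mol
Divide by the smallest (0.07716 mol): C 2.497, H 4.000, O 1.000
Multiplying each by 2 gives whole numbers: C 4.99, H 8.00, O 2.00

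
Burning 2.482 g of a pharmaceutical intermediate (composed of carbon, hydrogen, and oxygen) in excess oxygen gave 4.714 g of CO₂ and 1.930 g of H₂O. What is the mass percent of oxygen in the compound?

39.46%

mol C = 4.714 g CO₂ ÷ 44.009 g/mol = 0.10711 mol
mol H = 2 × 1.930 g H₂O ÷ 18.015 g/mol = 0.21427 mol
mass O = 2.482 − (1.2866 + 0.21598) = 0.97947 g → mol O = 0.97947 ÷ 15.999 = 0.061221 mol
mass % O = 0.97947 g ÷ 2.482 g × 100%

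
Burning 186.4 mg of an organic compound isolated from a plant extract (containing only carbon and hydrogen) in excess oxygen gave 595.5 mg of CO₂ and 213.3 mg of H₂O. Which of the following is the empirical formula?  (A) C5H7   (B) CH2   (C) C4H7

(C) C4H7

mol C = 0.5955 g CO₂ ÷ 44.009 g/mol = 0.013531 mol
mol H = 2 × 0.2133 g H₂O ÷ 18.015 g/mol = 0.023680 mol
Divide by the smallest (0.013531 mol): C 1.000, H 1.750
Multiplying each by 4 gives whole numbers: C 4.00, H 7.00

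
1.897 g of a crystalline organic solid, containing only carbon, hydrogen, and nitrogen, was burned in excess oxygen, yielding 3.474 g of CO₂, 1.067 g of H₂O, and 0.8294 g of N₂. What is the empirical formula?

C4H6N3

mol C = 3.474 g CO₂ ÷ 44.009 g/mol = 0.078938 mol
mol H = 2 × 1.067 g H₂O ÷ 18.015 g/mol = 0.11846 mol
mol N = 2 × 0.8294 g N₂ ÷ 28.014 g/mol = 0.059213 mol
Divide by the smallest (0.059213 mol): C 1.333, H 2.001, N 1.000
Multiplying each by 3 gives whole numbers: C 4.00, H 6.00, N 3.00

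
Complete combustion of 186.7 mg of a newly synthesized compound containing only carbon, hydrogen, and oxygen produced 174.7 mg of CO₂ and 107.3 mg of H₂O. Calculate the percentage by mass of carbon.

mol C = 0.1747 g CO₂ ÷ 44.009 g/mol = 0.0039696 mol
mol H = 2 × 0.1073 g H₂O ÷ 18.015 g/mol = 0.011912 mol
mass O = 0.1867 − (0.047679 + 0.012008) = 0.12701 g → mol O = 0.12701 ÷ 15.999 = 0.0079388 mol
mass % C = 0.047679 g ÷ 0.1867 g × 100%

25.54%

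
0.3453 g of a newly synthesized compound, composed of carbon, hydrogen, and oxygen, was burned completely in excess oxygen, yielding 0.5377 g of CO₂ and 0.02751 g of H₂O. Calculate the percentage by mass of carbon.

42.50%

mol C = 0.5377 g CO₂ ÷ 44.009 g/mol = 0.012218 mol
mol H = 2 × 0.02751 g H₂O ÷ 18.015 g/mol = 0.0030541 mol
mass O = 0.3453 − (0.14675 + 0.0030786) = 0.19547 g → mol O = 0.19547 ÷ 15.999 = 0.012218 mol
mass % C = 0.14675 g ÷ 0.3453 g × 100%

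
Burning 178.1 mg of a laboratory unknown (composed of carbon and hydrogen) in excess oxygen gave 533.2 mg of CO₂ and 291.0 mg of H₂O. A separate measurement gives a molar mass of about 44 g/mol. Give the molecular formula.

C3H8

mol C = 0.5332 g CO₂ ÷ 44.009 g/mol = 0.012116 mol
mol H = 2 × 0.2910 g H₂O ÷ 18.015 g/mol = 0.032306 mol
Divide by the smallest (0.012116 mol): C 1.000, H 2.666
Multiplying each by 3 gives whole numbers: C 3.00, H 8.00
Empirical formula: C3H8
Empirical-formula mass = 44.10 g/mol; 44 ÷ 44.10 ≈ 1, so the molecular formula is C3H8.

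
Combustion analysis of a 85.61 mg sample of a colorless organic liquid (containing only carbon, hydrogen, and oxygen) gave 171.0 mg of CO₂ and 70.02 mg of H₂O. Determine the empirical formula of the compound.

mol C = 0.1710 g CO₂ ÷ 44.009 g/mol = 0.0038856 mol
mol H = 2 × 0.07002 g H₂O ÷ 18.015 g/mol = 0.0077735 mol
mass O = 0.08561 − (0.046670 + 0.0078357) = 0.031105 g → mol O = 0.031105 ÷ 15.999 = 0.0019442 mol
Divide by the smallest (0.0019442 mol): C 1.999, H 3.998, O 1.000

C2H4O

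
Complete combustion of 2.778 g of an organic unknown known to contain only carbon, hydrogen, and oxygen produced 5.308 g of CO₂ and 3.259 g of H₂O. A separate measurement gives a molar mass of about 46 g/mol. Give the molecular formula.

mol C = 5.308 g CO₂ ÷ 44.009 g/mol = 0.12061 mol
mol H = 2 × 3.259 g H₂O ÷ 18.015 g/mol = 0.36181 mol
mass O = 2.778 − (1.4487 + 0.36470) = 0.96463 g → mol O = 0.96463 ÷ 15.999 = 0.060293 mol
Divide by the smallest (0.060293 mol): C 2.000, H 6.001, O 1.000
Empirical formula: C2H6O
Empirical-formula mass = 46.07 g/mol; 46 ÷ 46.07 ≈ 1, so the molecular formula is C2H6O.

C2H6O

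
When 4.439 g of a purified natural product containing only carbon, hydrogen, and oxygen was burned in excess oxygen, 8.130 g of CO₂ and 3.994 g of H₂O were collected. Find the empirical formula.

C5H12O3

mol C = 8.130 g CO₂ ÷ 44.009 g/mol = 0.18473 mol
mol H = 2 × 3.994 g H₂O ÷ 18.015 g/mol = 0.44341 mol
mass O = 4.439 − (2.2189 + 0.44696) = 1.7732 g → mol O = 1.7732 ÷ 15.999 = 0.11083 mol
Divide by the smallest (0.11083 mol): C 1.667, H 4.001, O 1.000
Multiplying each by 3 gives whole numbers: C 5.00, H 12.00, O 3.00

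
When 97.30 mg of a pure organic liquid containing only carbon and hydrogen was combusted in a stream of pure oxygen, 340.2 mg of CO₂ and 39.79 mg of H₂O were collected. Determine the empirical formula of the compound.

C7H4

mol C = 0.3402 g CO₂ ÷ 44.009 g/mol = 0.0077302 mol
mol H = 2 × 0.03979 g H₂O ÷ 18.015 g/mol = 0.0044174 mol
Divide by the smallest (0.0044174 mol): C 1.750, H 1.000
Multiplying each by 4 gives whole numbers: C 7.00, H 4.00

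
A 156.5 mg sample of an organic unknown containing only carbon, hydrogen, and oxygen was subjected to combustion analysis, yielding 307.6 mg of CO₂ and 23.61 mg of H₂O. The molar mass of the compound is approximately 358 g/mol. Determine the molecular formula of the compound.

C16H6O10

mol C = 0.3076 g CO₂ ÷ 44.009 g/mol = 0.0069895 mol
mol H = 2 × 0.02361 g H₂O ÷ 18.015 g/mol = 0.0026211 mol
mass O = 0.1565 − (0.083951 + 0.0026421) = 0.069907 g → mol O = 0.069907 ÷ 15.999 = 0.0043695 mol
Divide by the smallest (0.0026211 mol): C 2.667, H 1.000, O 1.667
Multiplying each by 3 gives whole numbers: C 8.00, H 3.00, O 5.00
Empirical formula: C8H3O5
Empirical-formula mass = 179.11 g/mol; 358 ÷ 179.11 ≈ 2, so the molecular formula is C16H6O10.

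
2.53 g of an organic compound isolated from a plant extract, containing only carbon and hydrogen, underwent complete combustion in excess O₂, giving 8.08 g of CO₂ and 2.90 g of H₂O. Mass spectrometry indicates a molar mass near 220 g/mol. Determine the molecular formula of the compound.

mol C = 8.08 g CO₂ ÷ 44.009 g/mol = 0.1836 mol
mol H = 2 × 2.90 g H₂O ÷ 18.015 g/mol = 0.3220 mol
Divide by the smallest (0.1836 mol): C 1.000, H 1.754
Multiplying each by 4 gives whole numbers: C 4.00, H 7.01
Empirical formula: C4H7
Empirical-formula mass = 55.10 g/mol; 220 ÷ 55.10 ≈ 4, so the molecular formula is C16H28.

C16H28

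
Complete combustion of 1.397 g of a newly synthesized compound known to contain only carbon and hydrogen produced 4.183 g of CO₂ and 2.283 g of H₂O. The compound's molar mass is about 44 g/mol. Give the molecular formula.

C3H8

mol C = 4.183 g CO₂ ÷ 44.009 g/mol = 0.095049 mol
mol H = 2 × 2.283 g H₂O ÷ 18.015 g/mol = 0.25346 mol
Divide by the smallest (0.095049 mol): C 1.000, H 2.667
Multiplying each by 3 gives whole numbers: C 3.00, H 8.00
Empirical formula: C3H8
Empirical-formula mass = 44.10 g/mol; 44 ÷ 44.10 ≈ 1, so the molecular formula is C3H8.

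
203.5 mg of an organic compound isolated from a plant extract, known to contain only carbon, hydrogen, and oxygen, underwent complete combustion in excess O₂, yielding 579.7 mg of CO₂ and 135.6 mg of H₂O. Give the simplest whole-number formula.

C7H8O

mol C = 0.5797 g CO₂ ÷ 44.009 g/mol = 0.013172 mol
mol H = 2 × 0.1356 g H₂O ÷ 18.015 g/mol = 0.015054 mol
mass O = 0.2035 − (0.15821 + 0.015175) = 0.030113 g → mol O = 0.030113 ÷ 15.999 = 0.0018822 mol
Divide by the smallest (0.0018822 mol): C 6.998, H 7.998, O 1.000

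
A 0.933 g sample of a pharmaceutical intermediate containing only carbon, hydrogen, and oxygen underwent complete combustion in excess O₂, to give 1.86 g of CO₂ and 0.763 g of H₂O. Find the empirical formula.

mol C = 1.86 g CO₂ ÷ 44.009 g/mol = 0.04226 mol
mol H = 2 × 0.763 g H₂O ÷ 18.015 g/mol = 0.08471 mol
mass O = 0.933 − (0.5076 + 0.08538) = 0.3400 g → mol O = 0.3400 ÷ 15.999 = 0.02125 mol
Divide by the smallest (0.02125 mol): C 1.989, H 3.986, O 1.000

C2H4O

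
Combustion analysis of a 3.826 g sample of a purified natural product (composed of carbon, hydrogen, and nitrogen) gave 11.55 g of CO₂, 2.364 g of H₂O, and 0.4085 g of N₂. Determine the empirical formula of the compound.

C9H9N

mol C = 11.55 g CO₂ ÷ 44.009 g/mol = 0.26245 mol
mol H = 2 × 2.364 g H₂O ÷ 18.015 g/mol = 0.26245 mol
mol N = 2 × 0.4085 g N₂ ÷ 28.014 g/mol = 0.029164 mol
Divide by the smallest (0.029164 mol): C 8.999, H 8.999, N 1.000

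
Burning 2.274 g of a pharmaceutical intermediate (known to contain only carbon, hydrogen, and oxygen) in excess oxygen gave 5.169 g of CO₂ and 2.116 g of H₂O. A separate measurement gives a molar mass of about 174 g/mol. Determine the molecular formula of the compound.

mol C = 5.169 g CO₂ ÷ 44.009 g/mol = 0.11745 mol
mol H = 2 × 2.116 g H₂O ÷ 18.015 g/mol = 0.23492 mol
mass O = 2.274 − (1.4107 + 0.23679) = 0.62647 g → mol O = 0.62647 ÷ 15.999 = 0.039157 mol
Divide by the smallest (0.039157 mol): C 3.000, H 5.999, O 1.000
Empirical formula: C3H6O
Empirical-formula mass = 58.08 g/mol; 174 ÷ 58.08 ≈ 3, so the molecular formula is C9H18O3.

C9H18O3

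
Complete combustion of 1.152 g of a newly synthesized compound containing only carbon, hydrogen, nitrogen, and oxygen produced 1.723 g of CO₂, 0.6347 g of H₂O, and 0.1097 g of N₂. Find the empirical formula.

mol C = 1.723 g CO₂ ÷ 44.009 g/mol = 0.039151 mol
mol H = 2 × 0.6347 g H₂O ÷ 18.015 g/mol = 0.070464 mol
mol N = 2 × 0.1097 g N₂ ÷ 28.014 g/mol = 0.0078318 mol
mass O = 1.152 − (0.47024 + 0.071027 + 0.10970) = 0.50103 g → mol O = 0.50103 ÷ 15.999 = 0.031316 mol
Divide by the smallest (0.0078318 mol): C 4.999, H 8.997, N 1.000, O 3.999

C5H9NO4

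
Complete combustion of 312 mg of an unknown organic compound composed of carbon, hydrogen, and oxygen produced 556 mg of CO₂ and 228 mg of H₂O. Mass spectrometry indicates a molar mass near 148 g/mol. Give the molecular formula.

mol C = 0.556 g CO₂ ÷ 44.009 g/mol = 0.01263 mol
mol H = 2 × 0.228 g H₂O ÷ 18.015 g/mol = 0.02531 mol
mass O = 0.312 − (0.1517 + 0.02551) = 0.1347 g → mol O = 0.1347 ÷ 15.999 = 0.008422 mol
Divide by the smallest (0.008422 mol): C 1.500, H 3.006, O 1.000
Multiplying each by 2 gives whole numbers: C 3.00, H 6.01, O 2.00
Empirical formula: C3H6O2
Empirical-formula mass = 74.08 g/mol; 148 ÷ 74.08 ≈ 2, so the molecular formula is C6H12O4.

C6H12O4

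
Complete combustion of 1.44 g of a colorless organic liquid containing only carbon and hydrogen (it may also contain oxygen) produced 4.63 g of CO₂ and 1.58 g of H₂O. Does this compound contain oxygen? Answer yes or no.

mol C = 4.63 g CO₂ ÷ 44.009 g/mol = 0.1052 mol
mol H = 2 × 1.58 g H₂O ÷ 18.015 g/mol = 0.1754 mol
C and H together account for 1.440 g — essentially the entire 1.44 g sample — so the compound contains no oxygen.

no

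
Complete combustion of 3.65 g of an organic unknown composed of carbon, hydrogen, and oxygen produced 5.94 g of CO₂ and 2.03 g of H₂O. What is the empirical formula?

C6H10O5

mol C = 5.94 g CO₂ ÷ 44.009 g/mol = 0.1350 mol
mol H = 2 × 2.03 g H₂O ÷ 18.015 g/mol = 0.2254 mol
mass O = 3.65 − (1.621 + 0.2272) = 1.802 g → mol O = 1.802 ÷ 15.999 = 0.1126 mol
Divide by the smallest (0.1126 mol): C 1.199, H 2.001, O 1.000
Multiplying each by 5 gives whole numbers: C 5.99, H 10.01, O 5.00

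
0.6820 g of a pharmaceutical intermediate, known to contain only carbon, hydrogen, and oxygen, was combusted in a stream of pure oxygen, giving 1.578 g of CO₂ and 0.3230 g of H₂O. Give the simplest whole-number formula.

mol C = 1.578 g CO₂ ÷ 44.009 g/mol = 0.035856 mol
mol H = 2 × 0.3230 g H₂O ÷ 18.015 g/mol = 0.035859 mol
mass O = 0.6820 − (0.43067 + 0.036146) = 0.21518 g → mol O = 0.21518 ÷ 15.999 = 0.013450 mol
Divide by the smallest (0.013450 mol): C 2.666, H 2.666, O 1.000
Multiplying each by 3 gives whole numbers: C 8.00, H 8.00, O 3.00

C8H8O3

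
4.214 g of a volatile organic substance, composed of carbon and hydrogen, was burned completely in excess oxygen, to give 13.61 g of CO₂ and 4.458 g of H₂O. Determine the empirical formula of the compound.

C5H8

mol C = 13.61 g CO₂ ÷ 44.009 g/mol = 0.30925 mol
mol H = 2 × 4.458 g H₂O ÷ 18.015 g/mol = 0.49492 mol
Divide by the smallest (0.30925 mol): C 1.000, H 1.600
Multiplying each by 5 gives whole numbers: C 5.00, H 8.00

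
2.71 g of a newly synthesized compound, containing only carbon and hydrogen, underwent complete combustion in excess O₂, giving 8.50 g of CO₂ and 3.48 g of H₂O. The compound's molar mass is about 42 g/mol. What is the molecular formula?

C3H6

mol C = 8.50 g CO₂ ÷ 44.009 g/mol = 0.1931 mol
mol H = 2 × 3.48 g H₂O ÷ 18.015 g/mol = 0.3863 mol
Divide by the smallest (0.1931 mol): C 1.000, H 2.000
Empirical formula: CH2
Empirical-formula mass = 14.03 g/mol; 42 ÷ 14.03 ≈ 3, so the molecular formula is C3H6.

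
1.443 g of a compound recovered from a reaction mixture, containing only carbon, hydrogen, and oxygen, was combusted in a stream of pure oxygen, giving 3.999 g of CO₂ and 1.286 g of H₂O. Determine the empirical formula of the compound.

mol C = 3.999 g CO₂ ÷ 44.009 g/mol = 0.090868 mol
mol H = 2 × 1.286 g H₂O ÷ 18.015 g/mol = 0.14277 mol
mass O = 1.443 − (1.0914 + 0.14391) = 0.20768 g → mol O = 0.20768 ÷ 15.999 = 0.012981 mol
Divide by the smallest (0.012981 mol): C 7.000, H 10.999, O 1.000

C7H11O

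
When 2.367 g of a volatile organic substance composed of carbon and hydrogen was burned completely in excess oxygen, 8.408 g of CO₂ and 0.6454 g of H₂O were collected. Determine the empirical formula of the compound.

mol C = 8.408 g CO₂ ÷ 44.009 g/mol = 0.19105 mol
mol H = 2 × 0.6454 g H₂O ÷ 18.015 g/mol = 0.071651 mol
Divide by the smallest (0.071651 mol): C 2.666, H 1.000
Multiplying each by 3 gives whole numbers: C 8.00, H 3.00

C8H3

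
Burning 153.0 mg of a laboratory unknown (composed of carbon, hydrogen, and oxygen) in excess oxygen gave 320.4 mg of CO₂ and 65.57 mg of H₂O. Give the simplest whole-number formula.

C2H2O

mol C = 0.3204 g CO₂ ÷ 44.009 g/mol = 0.0072803 mol
mol H = 2 × 0.06557 g H₂O ÷ 18.015 g/mol = 0.0072795 mol
mass O = 0.1530 − (0.087444 + 0.0073377) = 0.058218 g → mol O = 0.058218 ÷ 15.999 = 0.0036389 mol
Divide by the smallest (0.0036389 mol): C 2.001, H 2.000, O 1.000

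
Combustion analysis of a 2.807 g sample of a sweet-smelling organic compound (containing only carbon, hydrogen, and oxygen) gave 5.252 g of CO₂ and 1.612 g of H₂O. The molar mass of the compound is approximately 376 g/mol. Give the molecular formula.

mol C = 5.252 g CO₂ ÷ 44.009 g/mol = 0.11934 mol
mol H = 2 × 1.612 g H₂O ÷ 18.015 g/mol = 0.17896 mol
mass O = 2.807 − (1.4334 + 0.18039) = 1.1932 g → mol O = 1.1932 ÷ 15.999 = 0.074581 mol
Divide by the smallest (0.074581 mol): C 1.600, H 2.400, O 1.000
Multiplying each by 5 gives whole numbers: C 8.00, H 12.00, O 5.00
Empirical formula: C8H12O5
Empirical-formula mass = 188.18 g/mol; 376 ÷ 188.18 ≈ 2, so the molecular formula is C16H24O10.

C16H24O10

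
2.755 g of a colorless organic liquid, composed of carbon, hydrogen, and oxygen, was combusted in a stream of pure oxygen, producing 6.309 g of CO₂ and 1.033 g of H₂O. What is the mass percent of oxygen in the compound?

mol C = 6.309 g CO₂ ÷ 44.009 g/mol = 0.14336 mol
mol H = 2 × 1.033 g H₂O ÷ 18.015 g/mol = 0.11468 mol
mass O = 2.755 − (1.7219 + 0.11560) = 0.91754 g → mol O = 0.91754 ÷ 15.999 = 0.057350 mol
mass % O = 0.91754 g ÷ 2.755 g × 100%

33.30%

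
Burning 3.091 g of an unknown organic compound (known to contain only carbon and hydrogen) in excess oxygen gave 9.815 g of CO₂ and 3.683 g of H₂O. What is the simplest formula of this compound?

mol C = 9.815 g CO₂ ÷ 44.009 g/mol = 0.22302 mol
mol H = 2 × 3.683 g H₂O ÷ 18.015 g/mol = 0.40888 mol
Divide by the smallest (0.22302 mol): C 1.000, H 1.833
Multiplying each by 6 gives whole numbers: C 6.00, H 11.00

C6H11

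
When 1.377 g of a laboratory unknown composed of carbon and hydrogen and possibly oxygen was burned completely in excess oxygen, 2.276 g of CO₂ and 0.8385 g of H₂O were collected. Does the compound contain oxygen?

mol C = 2.276 g CO₂ ÷ 44.009 g/mol = 0.051717 mol
mol H = 2 × 0.8385 g H₂O ÷ 18.015 g/mol = 0.093089 mol
C and H account for only 0.71500 g of the 1.377 g sample; the remaining 0.66200 g must be oxygen.

yes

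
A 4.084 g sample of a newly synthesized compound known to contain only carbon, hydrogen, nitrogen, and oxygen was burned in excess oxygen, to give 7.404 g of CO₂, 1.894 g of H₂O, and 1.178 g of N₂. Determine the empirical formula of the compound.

mol C = 7.404 g CO₂ ÷ 44.009 g/mol = 0.16824 mol
mol H = 2 × 1.894 g H₂O ÷ 18.015 g/mol = 0.21027 mol
mol N = 2 × 1.178 g N₂ ÷ 28.014 g/mol = 0.084101 mol
mass O = 4.084 − (2.0207 + 0.21195 + 1.1780) = 0.67334 g → mol O = 0.67334 ÷ 15.999 = 0.042086 mol
Divide by the smallest (0.042086 mol): C 3.997, H 4.996, N 1.998, O 1.000

C4H5N2O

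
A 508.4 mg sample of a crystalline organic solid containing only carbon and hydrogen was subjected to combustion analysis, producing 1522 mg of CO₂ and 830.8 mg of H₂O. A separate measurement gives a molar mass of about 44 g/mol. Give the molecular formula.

mol C = 1.522 g CO₂ ÷ 44.009 g/mol = 0.034584 mol
mol H = 2 × 0.8308 g H₂O ÷ 18.015 g/mol = 0.092234 mol
Divide by the smallest (0.034584 mol): C 1.000, H 2.667
Multiplying each by 3 gives whole numbers: C 3.00, H 8.00
Empirical formula: C3H8
Empirical-formula mass = 44.10 g/mol; 44 ÷ 44.10 ≈ 1, so the molecular formula is C3H8.

C3H8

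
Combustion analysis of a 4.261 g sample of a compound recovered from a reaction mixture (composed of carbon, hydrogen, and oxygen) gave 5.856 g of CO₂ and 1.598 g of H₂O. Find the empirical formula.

mol C = 5.856 g CO₂ ÷ 44.009 g/mol = 0.13306 mol
mol H = 2 × 1.598 g H₂O ÷ 18.015 g/mol = 0.17741 mol
mass O = 4.261 − (1.5982 + 0.17883) = 2.4839 g → mol O = 2.4839 ÷ 15.999 = 0.15526 mol
Divide by the smallest (0.13306 mol): C 1.000, H 1.333, O 1.167
Multiplying each by 6 gives whole numbers: C 6.00, H 8.00, O 7.00

C6H8O7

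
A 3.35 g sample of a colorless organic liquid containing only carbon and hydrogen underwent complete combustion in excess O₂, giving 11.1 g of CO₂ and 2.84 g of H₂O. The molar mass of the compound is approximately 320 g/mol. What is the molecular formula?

mol C = 11.1 g CO₂ ÷ 44.009 g/mol = 0.2522 mol
mol H = 2 × 2.84 g H₂O ÷ 18.015 g/mol = 0.3153 mol
Divide by the smallest (0.2522 mol): C 1.000, H 1.250
Multiplying each by 4 gives whole numbers: C 4.00, H 5.00
Empirical formula: C4H5
Empirical-formula mass = 53.08 g/mol; 320 ÷ 53.08 ≈ 6, so the molecular formula is C24H30.

C24H30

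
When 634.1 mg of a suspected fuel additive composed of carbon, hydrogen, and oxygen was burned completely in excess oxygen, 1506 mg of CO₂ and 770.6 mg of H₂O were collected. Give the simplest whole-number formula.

C4H10O

mol C = 1.506 g CO₂ ÷ 44.009 g/mol = 0.034220 mol
mol H = 2 × 0.7706 g H₂O ÷ 18.015 g/mol = 0.085551 mol
mass O = 0.6341 − (0.41102 + 0.086235) = 0.13684 g → mol O = 0.13684 ÷ 15.999 = 0.0085533 mol
Divide by the smallest (0.0085533 mol): C 4.001, H 10.002, O 1.000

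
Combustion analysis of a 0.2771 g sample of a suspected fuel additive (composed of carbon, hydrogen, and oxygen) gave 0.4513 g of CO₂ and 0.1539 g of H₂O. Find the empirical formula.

mol C = 0.4513 g CO₂ ÷ 44.009 g/mol = 0.010255 mol
mol H = 2 × 0.1539 g H₂O ÷ 18.015 g/mol = 0.017086 mol
mass O = 0.2771 − (0.12317 + 0.017222) = 0.13671 g → mol O = 0.13671 ÷ 15.999 = 0.0085448 mol
Divide by the smallest (0.0085448 mol): C 1.200, H 2.000, O 1.000
Multiplying each by 5 gives whole numbers: C 6.00, H 10.00, O 5.00

C6H10O5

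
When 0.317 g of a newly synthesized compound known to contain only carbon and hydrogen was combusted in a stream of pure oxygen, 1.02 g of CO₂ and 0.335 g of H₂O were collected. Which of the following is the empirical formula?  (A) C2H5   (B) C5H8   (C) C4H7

(B) C5H8

mol C = 1.02 g CO₂ ÷ 44.009 g/mol = 0.02318 mol
mol H = 2 × 0.335 g H₂O ÷ 18.015 g/mol = 0.03719 mol
Divide by the smallest (0.02318 mol): C 1.000, H 1.605
Multiplying each by 5 gives whole numbers: C 5.00, H 8.02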